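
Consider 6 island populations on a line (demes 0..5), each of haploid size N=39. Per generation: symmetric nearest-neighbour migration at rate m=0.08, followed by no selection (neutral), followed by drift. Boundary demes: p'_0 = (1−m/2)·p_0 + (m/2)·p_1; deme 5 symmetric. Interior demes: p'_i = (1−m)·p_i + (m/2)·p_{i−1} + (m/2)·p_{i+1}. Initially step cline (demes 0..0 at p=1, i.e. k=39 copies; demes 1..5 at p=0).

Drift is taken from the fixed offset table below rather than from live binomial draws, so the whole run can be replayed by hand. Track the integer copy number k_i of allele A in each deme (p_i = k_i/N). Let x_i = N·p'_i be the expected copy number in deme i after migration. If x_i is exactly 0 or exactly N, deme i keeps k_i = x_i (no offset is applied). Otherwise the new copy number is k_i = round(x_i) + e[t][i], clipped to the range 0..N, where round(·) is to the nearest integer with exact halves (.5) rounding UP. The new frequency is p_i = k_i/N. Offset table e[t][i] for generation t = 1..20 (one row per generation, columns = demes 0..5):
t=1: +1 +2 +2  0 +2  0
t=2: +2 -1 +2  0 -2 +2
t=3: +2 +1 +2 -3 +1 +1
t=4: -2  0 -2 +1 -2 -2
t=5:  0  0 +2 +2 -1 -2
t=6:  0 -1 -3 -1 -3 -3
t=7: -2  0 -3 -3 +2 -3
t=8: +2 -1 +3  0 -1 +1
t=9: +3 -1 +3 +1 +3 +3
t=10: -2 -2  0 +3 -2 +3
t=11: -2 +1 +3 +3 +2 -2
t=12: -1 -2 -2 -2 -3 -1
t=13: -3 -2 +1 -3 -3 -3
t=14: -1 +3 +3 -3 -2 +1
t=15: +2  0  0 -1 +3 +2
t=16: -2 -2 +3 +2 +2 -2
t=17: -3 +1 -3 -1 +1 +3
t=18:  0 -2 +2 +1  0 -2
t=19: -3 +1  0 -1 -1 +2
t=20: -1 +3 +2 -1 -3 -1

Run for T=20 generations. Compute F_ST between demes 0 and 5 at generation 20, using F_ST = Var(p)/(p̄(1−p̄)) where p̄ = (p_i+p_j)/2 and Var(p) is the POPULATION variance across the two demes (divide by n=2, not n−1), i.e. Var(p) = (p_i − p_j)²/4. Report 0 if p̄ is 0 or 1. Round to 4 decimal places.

t=0: k=[39 0 0 0 0 0]
t=1: x=[37.4400 1.5600 0.0000 0.0000 0.0000 0.0000] k=[38 4 0 0 0 0]
t=2: x=[36.6400 5.2000 0.1600 0.0000 0.0000 0.0000] k=[39 4 2 0 0 0]
t=3: x=[37.6000 5.3200 2.0000 0.0800 0.0000 0.0000] k=[39 6 4 0 0 0]
t=4: x=[37.6800 7.2400 3.9200 0.1600 0.0000 0.0000] k=[36 7 2 1 0 0]
t=5: x=[34.8400 7.9600 2.1600 1.0000 0.0400 0.0000] k=[35 8 4 3 0 0]
t=6: x=[33.9200 8.9200 4.1200 2.9200 0.1200 0.0000] k=[34 8 1 2 0 0]
t=7: x=[32.9600 8.7600 1.3200 1.8800 0.0800 0.0000] k=[31 9 0 0 2 0]
t=8: x=[30.1200 9.5200 0.3600 0.0800 1.8400 0.0800] k=[32 9 3 0 1 1]
t=9: x=[31.0800 9.6800 3.1200 0.1600 0.9600 1.0000] k=[34 9 6 1 4 4]
t=10: x=[33.0000 9.8800 5.9200 1.3200 3.8800 4.0000] k=[31 8 6 4 2 7]
t=11: x=[30.0800 8.8400 6.0000 4.0000 2.2800 6.8000] k=[28 10 9 7 4 5]
t=12: x=[27.2800 10.6800 8.9600 6.9600 4.1600 4.9600] k=[26 9 7 5 1 4]
t=13: x=[25.3200 9.6000 7.0000 4.9200 1.2800 3.8800] k=[22 8 8 2 0 1]
t=14: x=[21.4400 8.5600 7.7600 2.1600 0.1200 0.9600] k=[20 12 11 0 0 2]
t=15: x=[19.6800 12.2800 10.6000 0.4400 0.0800 1.9200] k=[22 12 11 0 3 4]
t=16: x=[21.6000 12.3600 10.6000 0.5600 2.9200 3.9600] k=[20 10 14 3 5 2]
t=17: x=[19.6000 10.5600 13.4000 3.5200 4.8000 2.1200] k=[17 12 10 3 6 5]
t=18: x=[16.8000 12.1200 9.8000 3.4000 5.8400 5.0400] k=[17 10 12 4 6 3]
t=19: x=[16.7200 10.3600 11.6000 4.4000 5.8000 3.1200] k=[14 11 12 3 5 5]
t=20: x=[13.8800 11.1600 11.6000 3.4400 4.9200 5.0000] k=[13 14 14 2 2 4]

0.0781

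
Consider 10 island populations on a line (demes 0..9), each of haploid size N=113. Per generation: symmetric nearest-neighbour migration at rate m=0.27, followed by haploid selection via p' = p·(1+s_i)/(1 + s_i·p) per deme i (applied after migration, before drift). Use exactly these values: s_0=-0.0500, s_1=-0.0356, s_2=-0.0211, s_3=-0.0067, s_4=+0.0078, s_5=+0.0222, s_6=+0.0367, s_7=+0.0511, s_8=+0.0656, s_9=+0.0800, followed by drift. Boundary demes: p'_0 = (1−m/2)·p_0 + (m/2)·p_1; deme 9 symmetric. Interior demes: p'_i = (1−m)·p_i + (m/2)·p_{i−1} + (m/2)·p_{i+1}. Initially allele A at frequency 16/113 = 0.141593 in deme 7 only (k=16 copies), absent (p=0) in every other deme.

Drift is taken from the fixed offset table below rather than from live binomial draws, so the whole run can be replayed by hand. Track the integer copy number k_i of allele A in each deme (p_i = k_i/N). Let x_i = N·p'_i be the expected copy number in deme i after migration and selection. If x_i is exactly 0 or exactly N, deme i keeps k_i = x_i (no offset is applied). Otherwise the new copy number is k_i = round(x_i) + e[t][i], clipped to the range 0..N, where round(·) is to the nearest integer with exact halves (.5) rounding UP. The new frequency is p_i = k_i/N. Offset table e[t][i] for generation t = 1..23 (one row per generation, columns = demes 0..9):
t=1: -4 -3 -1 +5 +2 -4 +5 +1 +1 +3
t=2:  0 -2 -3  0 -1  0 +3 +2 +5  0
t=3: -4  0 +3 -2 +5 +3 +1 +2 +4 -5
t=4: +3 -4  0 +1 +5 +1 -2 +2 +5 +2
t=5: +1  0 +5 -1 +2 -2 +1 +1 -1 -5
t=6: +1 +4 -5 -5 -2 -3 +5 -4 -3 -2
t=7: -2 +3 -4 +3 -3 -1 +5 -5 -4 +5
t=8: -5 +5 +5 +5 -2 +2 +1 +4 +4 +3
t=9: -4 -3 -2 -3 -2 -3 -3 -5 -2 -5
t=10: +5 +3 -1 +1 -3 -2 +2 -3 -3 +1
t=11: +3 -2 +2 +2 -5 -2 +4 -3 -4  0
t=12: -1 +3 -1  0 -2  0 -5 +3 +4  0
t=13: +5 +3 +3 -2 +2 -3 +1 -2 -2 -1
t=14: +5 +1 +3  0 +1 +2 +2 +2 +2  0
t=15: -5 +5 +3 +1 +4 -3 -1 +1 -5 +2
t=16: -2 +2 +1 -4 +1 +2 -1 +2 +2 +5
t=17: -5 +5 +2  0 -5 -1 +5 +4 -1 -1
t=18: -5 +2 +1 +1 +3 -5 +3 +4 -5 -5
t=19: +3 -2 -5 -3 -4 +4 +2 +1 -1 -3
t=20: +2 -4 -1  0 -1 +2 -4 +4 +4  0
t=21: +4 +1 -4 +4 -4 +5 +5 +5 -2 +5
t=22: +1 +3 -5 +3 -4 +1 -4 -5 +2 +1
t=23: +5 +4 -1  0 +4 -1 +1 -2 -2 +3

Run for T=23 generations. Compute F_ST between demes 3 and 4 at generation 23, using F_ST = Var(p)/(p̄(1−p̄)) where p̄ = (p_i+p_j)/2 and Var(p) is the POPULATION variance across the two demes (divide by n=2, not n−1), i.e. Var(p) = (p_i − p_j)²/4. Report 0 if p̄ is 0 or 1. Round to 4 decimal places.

t=0: k=[0 0 0 0 0 0 0 16 0 0]
t=1: x=[0.0000 0.0000 0.0000 0.0000 0.0000 0.0000 2.2377 12.2123 2.2988 0.0000] k=[0 0 0 0 0 0 7 13 3 0]
t=2: x=[0.0000 0.0000 0.0000 0.0000 0.0000 0.9658 7.1011 11.3383 4.1942 0.4373] k=[0 0 0 0 0 1 10 13 9 0]
t=3: x=[0.0000 0.0000 0.0000 0.0000 0.1361 2.1253 9.4989 12.6023 8.8285 1.3111] k=[0 0 0 0 5 5 10 15 13 0]
t=4: x=[0.0000 0.0000 0.0000 0.6705 4.3574 5.7945 10.3334 14.6799 12.1889 1.8930] k=[0 0 0 2 9 7 8 17 17 4]
t=5: x=[0.0000 0.0000 0.2643 2.6575 7.8415 7.5584 9.3856 16.4740 16.1026 6.1902] k=[0 0 5 2 10 6 10 17 15 1]
t=6: x=[0.0000 0.6511 3.8401 3.4624 8.4405 7.2271 10.7505 16.4740 14.1478 3.1148] k=[0 5 0 0 6 4 16 12 11 1]
t=7: x=[0.6414 3.5241 0.6608 0.8046 4.9567 6.0138 14.2837 12.9662 10.3680 2.5338] k=[0 7 0 4 2 5 19 8 6 8]
t=8: x=[0.8981 4.9360 1.4541 3.1692 2.6954 6.6205 16.1167 9.6457 6.9427 8.3030] k=[0 10 6 8 1 9 17 14 11 11]
t=9: x=[1.2833 7.8413 6.6748 6.7423 3.0480 9.1836 16.0038 14.6228 12.0732 11.7882] k=[0 5 5 4 1 6 13 10 10 7]
t=10: x=[0.6414 4.1767 4.7667 3.7058 2.0959 6.4013 12.0320 10.8855 10.1678 7.9557] k=[6 7 4 5 0 4 14 8 7 9]
t=11: x=[5.8441 6.2427 4.4480 4.1630 1.2244 4.9121 12.2275 9.0827 7.8570 9.3705] k=[9 4 6 6 0 3 16 6 4 9]
t=12: x=[7.9380 4.7764 5.6151 5.1568 1.2244 4.4428 13.3125 7.4180 5.2543 8.9383] k=[7 8 5 5 0 4 8 10 9 9]
t=13: x=[6.7997 7.2114 5.2963 4.2971 1.2244 4.0856 7.9936 10.0417 9.6829 9.6585] k=[12 10 8 2 3 1 9 8 8 9]
t=14: x=[11.2016 9.6745 7.3128 2.9258 2.6148 2.4011 8.0504 8.5194 8.6279 9.5145] k=[16 11 10 3 4 4 10 11 11 10]
t=15: x=[14.6581 11.1698 9.0116 4.0536 3.8941 4.9121 9.6380 11.3644 11.5052 10.8678] k=[10 16 12 5 8 2 9 12 7 13]
t=16: x=[10.3189 14.1940 11.3750 6.3098 6.8347 3.8355 8.7465 11.4216 8.9973 13.0526] k=[8 16 12 2 8 6 8 13 11 18]
t=17: x=[8.6608 13.9312 10.9768 4.1331 6.9706 6.6766 8.6897 12.6023 12.9247 18.1997] k=[4 19 13 4 2 6 14 17 12 17]
t=18: x=[5.7390 15.6693 12.3583 4.9133 2.8314 6.6766 13.7545 16.6139 14.1164 17.4296] k=[1 18 13 6 6 2 17 21 9 12]
t=19: x=[3.1348 14.5639 12.4911 6.9013 5.5005 4.6622 16.0038 19.6354 11.6735 12.4206] k=[6 13 7 4 2 9 18 21 11 9]
t=20: x=[6.6181 10.8832 7.2588 4.1083 3.2394 9.4586 17.7219 20.0539 12.7828 9.9463] k=[9 7 6 4 2 11 14 24 17 10]
t=21: x=[8.3257 6.8965 5.7475 3.9741 3.5113 10.3954 15.4186 22.5924 17.9382 11.7297] k=[12 8 2 8 0 15 20 28 16 17]
t=22: x=[10.9425 7.4730 3.5460 6.0713 3.1285 13.9157 21.0146 26.2920 18.7267 17.9993] k=[12 10 0 9 0 15 17 21 21 19]
t=23: x=[11.2016 8.6267 2.5121 6.5285 3.2645 13.5039 17.8039 21.3084 21.8272 20.5315] k=[16 13 2 7 7 13 19 19 20 24]

0.0000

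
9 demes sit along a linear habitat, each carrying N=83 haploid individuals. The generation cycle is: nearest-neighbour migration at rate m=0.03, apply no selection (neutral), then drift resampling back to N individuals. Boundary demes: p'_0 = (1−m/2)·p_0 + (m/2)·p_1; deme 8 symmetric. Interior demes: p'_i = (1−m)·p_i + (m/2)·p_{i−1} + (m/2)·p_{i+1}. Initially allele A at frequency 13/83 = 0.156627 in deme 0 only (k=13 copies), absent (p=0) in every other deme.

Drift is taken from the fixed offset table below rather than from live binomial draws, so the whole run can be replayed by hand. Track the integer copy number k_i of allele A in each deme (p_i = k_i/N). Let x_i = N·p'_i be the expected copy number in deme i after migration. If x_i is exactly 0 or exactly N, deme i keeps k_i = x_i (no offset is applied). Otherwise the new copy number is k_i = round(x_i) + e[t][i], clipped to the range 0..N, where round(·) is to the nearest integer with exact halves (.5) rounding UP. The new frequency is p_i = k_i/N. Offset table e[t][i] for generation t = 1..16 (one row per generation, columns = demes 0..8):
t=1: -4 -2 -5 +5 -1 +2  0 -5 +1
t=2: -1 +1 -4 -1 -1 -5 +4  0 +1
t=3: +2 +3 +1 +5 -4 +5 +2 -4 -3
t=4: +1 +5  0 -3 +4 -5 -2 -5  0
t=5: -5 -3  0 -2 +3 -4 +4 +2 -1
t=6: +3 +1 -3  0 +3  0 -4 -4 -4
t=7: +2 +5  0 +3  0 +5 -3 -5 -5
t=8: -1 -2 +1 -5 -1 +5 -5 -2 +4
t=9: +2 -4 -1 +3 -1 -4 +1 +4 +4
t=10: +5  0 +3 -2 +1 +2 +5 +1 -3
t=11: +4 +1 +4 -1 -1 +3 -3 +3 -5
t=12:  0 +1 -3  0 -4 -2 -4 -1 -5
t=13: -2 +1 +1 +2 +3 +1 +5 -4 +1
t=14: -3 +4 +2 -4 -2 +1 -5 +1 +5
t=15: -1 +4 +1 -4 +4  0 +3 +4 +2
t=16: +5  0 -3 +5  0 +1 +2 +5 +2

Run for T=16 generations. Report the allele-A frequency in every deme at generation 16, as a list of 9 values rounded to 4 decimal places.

[0.2410, 0.2048, 0.0602, 0.0602, 0.0602, 0.0482, 0.0602, 0.1205, 0.0482]

t=0: k=[13 0 0 0 0 0 0 0 0]
t=1: x=[12.8050 0.1950 0.0000 0.0000 0.0000 0.0000 0.0000 0.0000 0.0000] k=[9 0 0 0 0 0 0 0 0]
t=2: x=[8.8650 0.1350 0.0000 0.0000 0.0000 0.0000 0.0000 0.0000 0.0000] k=[8 1 0 0 0 0 0 0 0]
t=3: x=[7.8950 1.0900 0.0150 0.0000 0.0000 0.0000 0.0000 0.0000 0.0000] k=[10 4 1 0 0 0 0 0 0]
t=4: x=[9.9100 4.0450 1.0300 0.0150 0.0000 0.0000 0.0000 0.0000 0.0000] k=[11 9 1 0 0 0 0 0 0]
t=5: x=[10.9700 8.9100 1.1050 0.0150 0.0000 0.0000 0.0000 0.0000 0.0000] k=[6 6 1 0 0 0 0 0 0]
t=6: x=[6.0000 5.9250 1.0600 0.0150 0.0000 0.0000 0.0000 0.0000 0.0000] k=[9 7 0 0 0 0 0 0 0]
t=7: x=[8.9700 6.9250 0.1050 0.0000 0.0000 0.0000 0.0000 0.0000 0.0000] k=[11 12 0 0 0 0 0 0 0]
t=8: x=[11.0150 11.8050 0.1800 0.0000 0.0000 0.0000 0.0000 0.0000 0.0000] k=[10 10 1 0 0 0 0 0 0]
t=9: x=[10.0000 9.8650 1.1200 0.0150 0.0000 0.0000 0.0000 0.0000 0.0000] k=[12 6 0 3 0 0 0 0 0]
t=10: x=[11.9100 6.0000 0.1350 2.9100 0.0450 0.0000 0.0000 0.0000 0.0000] k=[17 6 3 1 1 0 0 0 0]
t=11: x=[16.8350 6.1200 3.0150 1.0300 0.9850 0.0150 0.0000 0.0000 0.0000] k=[21 7 7 0 0 3 0 0 0]
t=12: x=[20.7900 7.2100 6.8950 0.1050 0.0450 2.9100 0.0450 0.0000 0.0000] k=[21 8 4 0 0 1 0 0 0]
t=13: x=[20.8050 8.1350 4.0000 0.0600 0.0150 0.9700 0.0150 0.0000 0.0000] k=[19 9 5 2 3 2 5 0 0]
t=14: x=[18.8500 9.0900 5.0150 2.0600 2.9700 2.0600 4.8800 0.0750 0.0000] k=[16 13 7 0 1 3 0 1 0]
t=15: x=[15.9550 12.9550 6.9850 0.1200 1.0150 2.9250 0.0600 0.9700 0.0150] k=[15 17 8 0 5 3 3 5 2]
t=16: x=[15.0300 16.8350 8.0150 0.1950 4.8950 3.0300 3.0300 4.9250 2.0450] k=[20 17 5 5 5 4 5 10 4]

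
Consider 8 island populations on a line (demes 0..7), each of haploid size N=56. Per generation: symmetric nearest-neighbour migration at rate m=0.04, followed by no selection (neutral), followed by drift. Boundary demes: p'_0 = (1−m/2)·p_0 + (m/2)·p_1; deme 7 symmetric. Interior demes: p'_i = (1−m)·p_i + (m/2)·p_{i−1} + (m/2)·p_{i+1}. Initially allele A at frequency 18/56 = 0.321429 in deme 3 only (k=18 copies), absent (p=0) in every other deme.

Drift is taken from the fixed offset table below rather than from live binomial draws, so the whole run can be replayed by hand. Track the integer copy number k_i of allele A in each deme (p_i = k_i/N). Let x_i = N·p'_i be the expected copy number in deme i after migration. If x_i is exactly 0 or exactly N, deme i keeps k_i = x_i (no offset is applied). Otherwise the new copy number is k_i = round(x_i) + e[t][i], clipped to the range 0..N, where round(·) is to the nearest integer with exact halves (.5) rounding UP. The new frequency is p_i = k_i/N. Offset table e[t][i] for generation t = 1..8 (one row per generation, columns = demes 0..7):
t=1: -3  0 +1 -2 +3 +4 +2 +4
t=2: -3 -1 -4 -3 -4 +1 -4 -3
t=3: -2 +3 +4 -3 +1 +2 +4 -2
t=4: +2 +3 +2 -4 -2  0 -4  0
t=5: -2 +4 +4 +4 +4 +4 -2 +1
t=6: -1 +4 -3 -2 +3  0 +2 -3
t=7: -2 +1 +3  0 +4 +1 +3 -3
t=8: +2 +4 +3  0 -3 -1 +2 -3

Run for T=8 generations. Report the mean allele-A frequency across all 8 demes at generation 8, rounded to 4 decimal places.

t=0: k=[0 0 0 18 0 0 0 0]
t=1: x=[0.0000 0.0000 0.3600 17.2800 0.3600 0.0000 0.0000 0.0000] k=[0 0 1 15 3 0 0 0]
t=2: x=[0.0000 0.0200 1.2600 14.4800 3.1800 0.0600 0.0000 0.0000] k=[0 0 0 11 0 1 0 0]
t=3: x=[0.0000 0.0000 0.2200 10.5600 0.2400 0.9600 0.0200 0.0000] k=[0 0 4 8 1 3 4 0]
t=4: x=[0.0000 0.0800 4.0000 7.7800 1.1800 2.9800 3.9000 0.0800] k=[0 3 6 4 0 3 0 0]
t=5: x=[0.0600 3.0000 5.9000 3.9600 0.1400 2.8800 0.0600 0.0000] k=[0 7 10 8 4 7 0 0]
t=6: x=[0.1400 6.9200 9.9000 7.9600 4.1400 6.8000 0.1400 0.0000] k=[0 11 7 6 7 7 2 0]
t=7: x=[0.2200 10.7000 7.0600 6.0400 6.9800 6.9000 2.0600 0.0400] k=[0 12 10 6 11 8 5 0]
t=8: x=[0.2400 11.7200 9.9600 6.1800 10.8400 8.0000 4.9600 0.1000] k=[2 16 13 6 8 7 7 0]

0.1317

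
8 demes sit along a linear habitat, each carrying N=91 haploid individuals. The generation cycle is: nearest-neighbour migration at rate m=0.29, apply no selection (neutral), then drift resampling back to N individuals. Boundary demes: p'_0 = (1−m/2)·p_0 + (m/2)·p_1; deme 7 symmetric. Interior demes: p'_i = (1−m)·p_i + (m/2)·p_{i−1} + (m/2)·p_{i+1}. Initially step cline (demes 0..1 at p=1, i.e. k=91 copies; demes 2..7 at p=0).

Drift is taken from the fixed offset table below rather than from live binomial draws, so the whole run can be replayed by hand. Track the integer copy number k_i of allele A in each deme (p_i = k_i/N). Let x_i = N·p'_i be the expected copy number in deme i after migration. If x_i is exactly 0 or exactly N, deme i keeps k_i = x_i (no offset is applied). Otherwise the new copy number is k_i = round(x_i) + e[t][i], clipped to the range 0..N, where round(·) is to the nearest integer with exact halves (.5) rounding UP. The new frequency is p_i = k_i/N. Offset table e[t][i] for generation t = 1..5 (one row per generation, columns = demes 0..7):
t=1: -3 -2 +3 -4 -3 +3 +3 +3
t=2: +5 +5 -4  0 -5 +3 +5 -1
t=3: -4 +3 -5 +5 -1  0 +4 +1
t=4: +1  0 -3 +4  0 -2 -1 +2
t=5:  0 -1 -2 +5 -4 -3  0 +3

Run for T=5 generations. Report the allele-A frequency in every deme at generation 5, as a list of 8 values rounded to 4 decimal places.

t=0: k=[91 91 0 0 0 0 0 0]
t=1: x=[91.0000 77.8050 13.1950 0.0000 0.0000 0.0000 0.0000 0.0000] k=[91 76 16 0 0 0 0 0]
t=2: x=[88.8250 69.4750 22.3800 2.3200 0.0000 0.0000 0.0000 0.0000] k=[91 74 18 2 0 0 0 0]
t=3: x=[88.5350 68.3450 23.8000 4.0300 0.2900 0.0000 0.0000 0.0000] k=[85 71 19 9 0 0 0 0]
t=4: x=[82.9700 65.4900 25.0900 9.1450 1.3050 0.0000 0.0000 0.0000] k=[84 65 22 13 1 0 0 0]
t=5: x=[81.2450 61.5200 26.9300 12.5650 2.5950 0.1450 0.0000 0.0000] k=[81 61 25 18 0 0 0 0]

[0.8901, 0.6703, 0.2747, 0.1978, 0.0000, 0.0000, 0.0000, 0.0000]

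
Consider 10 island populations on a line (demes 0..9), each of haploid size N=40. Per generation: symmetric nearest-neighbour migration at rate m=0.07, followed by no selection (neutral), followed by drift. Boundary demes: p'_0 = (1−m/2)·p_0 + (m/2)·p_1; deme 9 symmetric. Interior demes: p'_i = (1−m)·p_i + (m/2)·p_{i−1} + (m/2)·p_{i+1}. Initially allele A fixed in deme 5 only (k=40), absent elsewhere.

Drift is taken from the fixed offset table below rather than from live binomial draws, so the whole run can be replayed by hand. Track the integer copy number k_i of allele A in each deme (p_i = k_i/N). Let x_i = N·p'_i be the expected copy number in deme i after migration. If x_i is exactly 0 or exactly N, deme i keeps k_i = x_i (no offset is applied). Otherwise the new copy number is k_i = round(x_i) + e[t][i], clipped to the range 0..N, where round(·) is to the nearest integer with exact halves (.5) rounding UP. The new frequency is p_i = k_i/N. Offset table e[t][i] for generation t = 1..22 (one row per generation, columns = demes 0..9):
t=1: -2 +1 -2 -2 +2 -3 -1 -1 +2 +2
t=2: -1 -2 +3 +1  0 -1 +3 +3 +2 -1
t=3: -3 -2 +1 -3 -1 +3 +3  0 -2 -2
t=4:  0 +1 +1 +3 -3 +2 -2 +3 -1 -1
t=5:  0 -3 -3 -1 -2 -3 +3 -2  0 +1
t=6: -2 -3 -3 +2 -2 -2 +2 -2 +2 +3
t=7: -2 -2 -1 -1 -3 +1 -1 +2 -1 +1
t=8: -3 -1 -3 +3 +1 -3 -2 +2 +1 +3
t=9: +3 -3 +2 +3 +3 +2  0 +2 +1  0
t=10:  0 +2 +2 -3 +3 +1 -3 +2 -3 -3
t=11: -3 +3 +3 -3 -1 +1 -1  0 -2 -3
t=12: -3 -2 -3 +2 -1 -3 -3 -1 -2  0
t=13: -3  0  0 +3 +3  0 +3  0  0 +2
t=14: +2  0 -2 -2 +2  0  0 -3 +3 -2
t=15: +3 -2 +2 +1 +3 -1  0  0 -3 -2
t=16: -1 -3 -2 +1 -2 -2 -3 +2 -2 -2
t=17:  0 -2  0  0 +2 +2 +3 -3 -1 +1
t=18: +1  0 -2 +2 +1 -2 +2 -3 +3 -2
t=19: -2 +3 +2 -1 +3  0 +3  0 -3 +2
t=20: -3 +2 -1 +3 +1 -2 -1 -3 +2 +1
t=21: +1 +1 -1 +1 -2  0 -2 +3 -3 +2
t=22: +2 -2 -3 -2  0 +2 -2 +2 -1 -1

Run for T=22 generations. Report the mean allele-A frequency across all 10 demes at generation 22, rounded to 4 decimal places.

t=0: k=[0 0 0 0 0 40 0 0 0 0]
t=1: x=[0.0000 0.0000 0.0000 0.0000 1.4000 37.2000 1.4000 0.0000 0.0000 0.0000] k=[0 0 0 0 3 34 0 0 0 0]
t=2: x=[0.0000 0.0000 0.0000 0.1050 3.9800 31.7250 1.1900 0.0000 0.0000 0.0000] k=[0 0 0 1 4 31 4 0 0 0]
t=3: x=[0.0000 0.0000 0.0350 1.0700 4.8400 29.1100 4.8050 0.1400 0.0000 0.0000] k=[0 0 1 0 4 32 8 0 0 0]
t=4: x=[0.0000 0.0350 0.9300 0.1750 4.8400 30.1800 8.5600 0.2800 0.0000 0.0000] k=[0 1 2 3 2 32 7 3 0 0]
t=5: x=[0.0350 1.0000 2.0000 2.9300 3.0850 30.0750 7.7350 3.0350 0.1050 0.0000] k=[0 0 0 2 1 27 11 1 0 0]
t=6: x=[0.0000 0.0000 0.0700 1.8950 1.9450 25.5300 11.2100 1.3150 0.0350 0.0000] k=[0 0 0 4 0 24 13 0 2 0]
t=7: x=[0.0000 0.0000 0.1400 3.7200 0.9800 22.7750 12.9300 0.5250 1.8600 0.0700] k=[0 0 0 3 0 24 12 3 1 1]
t=8: x=[0.0000 0.0000 0.1050 2.7900 0.9450 22.7400 12.1050 3.2450 1.0700 1.0000] k=[0 0 0 6 2 20 10 5 2 4]
t=9: x=[0.0000 0.0000 0.2100 5.6500 2.7700 19.0200 10.1750 5.0700 2.1750 3.9300] k=[0 0 2 9 6 21 10 7 3 4]
t=10: x=[0.0000 0.0700 2.1750 8.6500 6.6300 20.0900 10.2800 6.9650 3.1750 3.9650] k=[0 2 4 6 10 21 7 9 0 1]
t=11: x=[0.0700 2.0000 4.0000 6.0700 10.2450 20.1250 7.5600 8.6150 0.3500 0.9650] k=[0 5 7 3 9 21 7 9 0 0]
t=12: x=[0.1750 4.8950 6.7900 3.3500 9.2100 20.0900 7.5600 8.6150 0.3150 0.0000] k=[0 3 4 5 8 17 5 8 0 0]
t=13: x=[0.1050 2.9300 4.0000 5.0700 8.2100 16.2650 5.5250 7.6150 0.2800 0.0000] k=[0 3 4 8 11 16 9 8 0 0]
t=14: x=[0.1050 2.9300 4.1050 7.9650 11.0700 15.5800 9.2100 7.7550 0.2800 0.0000] k=[2 3 2 6 13 16 9 5 3 0]
t=15: x=[2.0350 2.9300 2.1750 6.1050 12.8600 15.6500 9.1050 5.0700 2.9650 0.1050] k=[5 1 4 7 16 15 9 5 0 0]
t=16: x=[4.8600 1.2450 4.0000 7.2100 15.6500 14.8250 9.0700 4.9650 0.1750 0.0000] k=[4 0 2 8 14 13 6 7 0 0]
t=17: x=[3.8600 0.2100 2.1400 8.0000 13.7550 12.7900 6.2800 6.7200 0.2450 0.0000] k=[4 0 2 8 16 15 9 4 0 0]
t=18: x=[3.8600 0.2100 2.1400 8.0700 15.6850 14.8250 9.0350 4.0350 0.1400 0.0000] k=[5 0 0 10 17 13 11 1 3 0]
t=19: x=[4.8250 0.1750 0.3500 9.8950 16.6150 13.0700 10.7200 1.4200 2.8250 0.1050] k=[3 3 2 9 20 13 14 1 0 2]
t=20: x=[3.0000 2.9650 2.2800 9.1400 19.3700 13.2800 13.5100 1.4200 0.1050 1.9300] k=[0 5 1 12 20 11 13 0 2 3]
t=21: x=[0.1750 4.6850 1.5250 11.8950 19.4050 11.3850 12.4750 0.5250 1.9650 2.9650] k=[1 6 1 13 17 11 10 4 0 5]
t=22: x=[1.1750 5.6500 1.5950 12.7200 16.6500 11.1750 9.8250 4.0700 0.3150 4.8250] k=[3 4 0 11 17 13 8 6 0 4]

0.1650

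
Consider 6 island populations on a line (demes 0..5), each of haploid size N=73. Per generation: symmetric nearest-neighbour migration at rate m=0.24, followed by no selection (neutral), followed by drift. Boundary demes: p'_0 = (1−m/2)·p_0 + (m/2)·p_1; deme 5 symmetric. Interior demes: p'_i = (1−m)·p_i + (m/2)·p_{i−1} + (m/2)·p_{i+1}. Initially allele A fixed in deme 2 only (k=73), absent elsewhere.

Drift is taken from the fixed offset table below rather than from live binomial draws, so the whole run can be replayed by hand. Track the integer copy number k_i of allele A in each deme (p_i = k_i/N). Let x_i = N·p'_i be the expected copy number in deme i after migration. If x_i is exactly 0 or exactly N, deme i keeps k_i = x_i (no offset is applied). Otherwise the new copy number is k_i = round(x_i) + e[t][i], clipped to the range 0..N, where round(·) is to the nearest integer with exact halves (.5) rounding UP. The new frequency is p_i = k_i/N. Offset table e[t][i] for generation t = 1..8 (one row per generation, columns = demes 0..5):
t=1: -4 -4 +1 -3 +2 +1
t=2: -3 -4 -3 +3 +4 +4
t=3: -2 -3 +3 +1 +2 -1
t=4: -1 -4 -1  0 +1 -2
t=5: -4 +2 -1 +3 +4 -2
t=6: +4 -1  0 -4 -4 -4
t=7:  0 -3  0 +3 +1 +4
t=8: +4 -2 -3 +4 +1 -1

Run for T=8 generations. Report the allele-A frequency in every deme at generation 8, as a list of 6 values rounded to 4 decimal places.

[0.1370, 0.0959, 0.2192, 0.3014, 0.1507, 0.0548]

t=0: k=[0 0 73 0 0 0]
t=1: x=[0.0000 8.7600 55.4800 8.7600 0.0000 0.0000] k=[0 5 56 6 0 0]
t=2: x=[0.6000 10.5200 43.8800 11.2800 0.7200 0.0000] k=[0 7 41 14 5 0]
t=3: x=[0.8400 10.2400 33.6800 16.1600 5.4800 0.6000] k=[0 7 37 17 7 0]
t=4: x=[0.8400 9.7600 31.0000 18.2000 7.3600 0.8400] k=[0 6 30 18 8 0]
t=5: x=[0.7200 8.1600 25.6800 18.2400 8.2400 0.9600] k=[0 10 25 21 12 0]
t=6: x=[1.2000 10.6000 22.7200 20.4000 11.6400 1.4400] k=[5 10 23 16 8 0]
t=7: x=[5.6000 10.9600 20.6000 15.8800 8.0000 0.9600] k=[6 8 21 19 9 5]
t=8: x=[6.2400 9.3200 19.2000 18.0400 9.7200 5.4800] k=[10 7 16 22 11 4]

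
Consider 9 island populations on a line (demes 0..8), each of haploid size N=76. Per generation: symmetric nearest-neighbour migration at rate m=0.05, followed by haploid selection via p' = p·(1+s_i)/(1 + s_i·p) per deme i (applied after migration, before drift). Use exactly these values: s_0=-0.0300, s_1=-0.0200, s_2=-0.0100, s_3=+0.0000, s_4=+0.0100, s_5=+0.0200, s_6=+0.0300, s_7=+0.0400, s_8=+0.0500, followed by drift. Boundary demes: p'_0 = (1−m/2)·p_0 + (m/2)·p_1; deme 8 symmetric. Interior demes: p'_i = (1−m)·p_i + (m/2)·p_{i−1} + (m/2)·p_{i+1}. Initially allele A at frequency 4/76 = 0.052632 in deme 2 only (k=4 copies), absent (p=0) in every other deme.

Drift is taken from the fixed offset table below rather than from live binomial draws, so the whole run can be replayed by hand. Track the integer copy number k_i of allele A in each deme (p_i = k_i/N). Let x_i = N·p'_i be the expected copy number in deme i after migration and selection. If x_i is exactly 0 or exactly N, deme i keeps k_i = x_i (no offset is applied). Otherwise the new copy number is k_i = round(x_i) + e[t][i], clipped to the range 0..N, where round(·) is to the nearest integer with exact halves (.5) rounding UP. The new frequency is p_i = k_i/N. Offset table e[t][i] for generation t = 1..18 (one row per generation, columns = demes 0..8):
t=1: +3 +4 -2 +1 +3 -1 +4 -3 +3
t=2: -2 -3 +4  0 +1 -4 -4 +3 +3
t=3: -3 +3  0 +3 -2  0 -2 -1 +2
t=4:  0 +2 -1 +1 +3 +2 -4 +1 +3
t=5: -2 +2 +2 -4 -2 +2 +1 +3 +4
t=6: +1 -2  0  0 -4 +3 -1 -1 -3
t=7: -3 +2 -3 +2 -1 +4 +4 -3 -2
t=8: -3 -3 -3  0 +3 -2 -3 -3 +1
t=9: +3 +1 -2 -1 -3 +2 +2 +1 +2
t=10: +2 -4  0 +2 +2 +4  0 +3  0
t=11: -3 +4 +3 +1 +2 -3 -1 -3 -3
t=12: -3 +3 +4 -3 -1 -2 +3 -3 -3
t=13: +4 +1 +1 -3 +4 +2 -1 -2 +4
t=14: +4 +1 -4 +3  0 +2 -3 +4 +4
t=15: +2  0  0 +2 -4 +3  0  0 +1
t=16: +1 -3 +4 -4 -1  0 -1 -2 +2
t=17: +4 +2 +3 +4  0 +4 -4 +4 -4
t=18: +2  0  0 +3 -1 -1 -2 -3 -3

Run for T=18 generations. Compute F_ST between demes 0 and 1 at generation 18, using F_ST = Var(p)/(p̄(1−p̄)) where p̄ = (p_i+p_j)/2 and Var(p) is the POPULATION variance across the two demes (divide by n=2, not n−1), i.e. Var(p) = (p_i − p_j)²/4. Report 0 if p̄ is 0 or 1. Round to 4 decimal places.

0.0145

t=0: k=[0 0 4 0 0 0 0 0 0]
t=1: x=[0.0000 0.0980 3.7639 0.1000 0.0000 0.0000 0.0000 0.0000 0.0000] k=[0 4 2 1 0 0 0 0 0]
t=2: x=[0.0970 3.7768 2.0053 1.0000 0.0252 0.0000 0.0000 0.0000 0.0000] k=[0 1 6 1 1 0 0 0 0]
t=3: x=[0.0243 1.0783 5.6968 1.1250 0.9846 0.0255 0.0000 0.0000 0.0000] k=[0 4 6 4 0 0 0 0 0]
t=4: x=[0.0970 3.8750 5.8455 3.9500 0.1010 0.0000 0.0000 0.0000 0.0000] k=[0 6 5 5 3 0 0 0 0]
t=5: x=[0.1455 5.7173 4.9780 4.9500 3.0036 0.0765 0.0000 0.0000 0.0000] k=[0 8 7 1 1 2 0 0 0]
t=6: x=[0.1940 7.6351 6.8124 1.1500 1.0351 1.9625 0.0515 0.0000 0.0000] k=[1 6 7 1 0 5 0 0 0]
t=7: x=[1.0917 5.7910 6.7628 1.1250 0.1515 4.8390 0.1287 0.0000 0.0000] k=[0 8 4 3 0 9 4 0 0]
t=8: x=[0.1940 7.5613 4.0364 2.9500 0.3030 8.8030 4.1392 0.1040 0.0000] k=[0 5 1 3 3 7 1 0 0]
t=9: x=[0.1213 4.6854 1.1387 2.9500 3.1297 6.8728 1.1582 0.0260 0.0000] k=[3 6 0 2 0 9 3 1 0]
t=10: x=[2.9864 5.6681 0.1980 1.9000 0.2777 8.7776 3.1891 1.0654 0.0262] k=[5 2 0 4 2 13 3 4 0]
t=11: x=[4.7866 1.9856 0.1485 3.8500 2.3475 12.6829 3.3689 4.0218 0.1050] k=[2 6 3 5 4 10 2 1 0]
t=12: x=[2.0387 5.7173 3.0950 4.9250 4.2144 9.8181 2.2383 1.0395 0.0262] k=[0 9 7 2 3 8 5 0 0]
t=13: x=[0.2183 8.5702 6.8620 2.1500 3.1297 7.9397 5.0886 0.1300 0.0000] k=[4 10 8 0 7 10 4 0 0]
t=14: x=[4.0321 9.6288 7.7795 0.3750 6.9627 9.9449 4.1648 0.1040 0.0000] k=[8 11 4 3 7 12 1 4 0]
t=15: x=[7.8578 10.5649 4.1107 3.1250 7.0887 11.7960 1.3898 3.9700 0.1050] k=[10 11 4 5 3 15 1 4 1]
t=16: x=[9.7629 10.6142 4.1603 4.9250 3.3820 14.5819 1.4669 3.9959 1.1280] k=[11 8 8 1 2 15 0 2 3]
t=17: x=[10.6431 7.9304 7.7547 1.2000 2.3223 14.5313 0.4377 2.0519 3.1176] k=[15 10 11 5 2 19 0 6 0]
t=18: x=[14.5140 9.9736 10.7320 5.0750 2.5242 18.3745 0.6436 5.9103 0.1575] k=[17 10 11 8 2 17 0 3 0]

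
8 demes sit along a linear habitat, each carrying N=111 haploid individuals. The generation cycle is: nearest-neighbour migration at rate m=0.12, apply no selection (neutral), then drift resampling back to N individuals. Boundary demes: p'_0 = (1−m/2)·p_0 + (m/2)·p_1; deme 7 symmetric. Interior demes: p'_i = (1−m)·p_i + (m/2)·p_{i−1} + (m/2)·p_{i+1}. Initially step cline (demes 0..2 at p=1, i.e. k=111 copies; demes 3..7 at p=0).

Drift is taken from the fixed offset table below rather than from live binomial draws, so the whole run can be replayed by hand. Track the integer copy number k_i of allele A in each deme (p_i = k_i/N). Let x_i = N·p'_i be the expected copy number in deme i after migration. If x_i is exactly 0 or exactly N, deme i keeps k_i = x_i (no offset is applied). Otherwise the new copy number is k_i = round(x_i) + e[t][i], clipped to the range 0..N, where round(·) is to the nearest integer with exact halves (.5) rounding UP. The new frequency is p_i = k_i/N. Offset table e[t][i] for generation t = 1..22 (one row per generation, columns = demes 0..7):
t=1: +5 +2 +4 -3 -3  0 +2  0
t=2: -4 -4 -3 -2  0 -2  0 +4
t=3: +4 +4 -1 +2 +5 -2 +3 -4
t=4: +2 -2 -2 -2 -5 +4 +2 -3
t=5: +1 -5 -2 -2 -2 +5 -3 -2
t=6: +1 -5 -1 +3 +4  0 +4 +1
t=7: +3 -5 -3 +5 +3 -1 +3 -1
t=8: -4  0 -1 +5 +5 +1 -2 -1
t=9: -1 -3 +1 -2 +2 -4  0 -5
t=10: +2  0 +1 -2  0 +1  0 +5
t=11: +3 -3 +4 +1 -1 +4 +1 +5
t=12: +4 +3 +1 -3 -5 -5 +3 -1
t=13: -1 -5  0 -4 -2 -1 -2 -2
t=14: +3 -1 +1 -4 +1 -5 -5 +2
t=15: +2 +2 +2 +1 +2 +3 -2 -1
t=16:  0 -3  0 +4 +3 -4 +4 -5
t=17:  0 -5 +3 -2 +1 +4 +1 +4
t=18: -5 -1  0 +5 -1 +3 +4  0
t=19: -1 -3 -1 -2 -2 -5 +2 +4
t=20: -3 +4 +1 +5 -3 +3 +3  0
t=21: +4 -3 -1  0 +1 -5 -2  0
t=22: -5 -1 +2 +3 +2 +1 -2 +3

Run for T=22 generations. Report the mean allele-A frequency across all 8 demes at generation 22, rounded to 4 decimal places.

t=0: k=[111 111 111 0 0 0 0 0]
t=1: x=[111.0000 111.0000 104.3400 6.6600 0.0000 0.0000 0.0000 0.0000] k=[111 111 108 4 0 0 0 0]
t=2: x=[111.0000 110.8200 101.9400 10.0000 0.2400 0.0000 0.0000 0.0000] k=[111 107 99 8 0 0 0 0]
t=3: x=[110.7600 106.7600 94.0200 12.9800 0.4800 0.0000 0.0000 0.0000] k=[111 111 93 15 5 0 0 0]
t=4: x=[111.0000 109.9200 89.4000 19.0800 5.3000 0.3000 0.0000 0.0000] k=[111 108 87 17 0 4 0 0]
t=5: x=[110.8200 106.9200 84.0600 20.1800 1.2600 3.5200 0.2400 0.0000] k=[111 102 82 18 0 9 0 0]
t=6: x=[110.4600 101.3400 79.3600 20.7600 1.6200 7.9200 0.5400 0.0000] k=[111 96 78 24 6 8 5 0]
t=7: x=[110.1000 95.8200 75.8400 26.1600 7.2000 7.7000 4.8800 0.3000] k=[111 91 73 31 10 7 8 0]
t=8: x=[109.8000 91.1200 71.5600 32.2600 11.0800 7.2400 7.4600 0.4800] k=[106 91 71 37 16 8 5 0]
t=9: x=[105.1000 90.7000 70.1600 37.7800 16.7800 8.3000 4.8800 0.3000] k=[104 88 71 36 19 4 5 0]
t=10: x=[103.0400 87.9400 69.9200 37.0800 19.1200 4.9600 4.6400 0.3000] k=[105 88 71 35 19 6 5 5]
t=11: x=[103.9800 88.0000 69.8600 36.2000 19.1800 6.7200 5.0600 5.0000] k=[107 85 74 37 18 11 6 10]
t=12: x=[105.6800 85.6600 72.4400 38.0800 18.7200 11.1200 6.5400 9.7600] k=[110 89 73 35 14 6 10 9]
t=13: x=[108.7400 89.3000 71.6800 36.0200 14.7800 6.7200 9.7000 9.0600] k=[108 84 72 32 13 6 8 7]
t=14: x=[106.5600 84.7200 70.3200 33.2600 13.7200 6.5400 7.8200 7.0600] k=[110 84 71 29 15 2 3 9]
t=15: x=[108.4400 84.7800 69.2600 30.6800 15.0600 2.8400 3.3000 8.6400] k=[110 87 71 32 17 6 1 8]
t=16: x=[108.6200 87.4200 69.6200 33.4400 17.2400 6.3600 1.7200 7.5800] k=[109 84 70 37 20 2 6 3]
t=17: x=[107.5000 84.6600 68.8600 37.9600 19.9400 3.3200 5.5800 3.1800] k=[108 80 72 36 21 7 7 7]
t=18: x=[106.3200 81.2000 70.3200 37.2600 21.0600 7.8400 7.0000 7.0000] k=[101 80 70 42 20 11 11 7]
t=19: x=[99.7400 80.6600 68.9200 42.3600 20.7800 11.5400 10.7600 7.2400] k=[99 78 68 40 19 7 13 11]
t=20: x=[97.7400 78.6600 66.9200 40.4200 19.5400 8.0800 12.5200 11.1200] k=[95 83 68 45 17 11 16 11]
t=21: x=[94.2800 82.8200 67.5200 44.7000 18.3200 11.6600 15.4000 11.3000] k=[98 80 67 45 19 7 13 11]
t=22: x=[96.9200 80.3000 66.4600 44.7600 19.8400 8.0800 12.5200 11.1200] k=[92 79 68 48 22 9 11 14]

0.3863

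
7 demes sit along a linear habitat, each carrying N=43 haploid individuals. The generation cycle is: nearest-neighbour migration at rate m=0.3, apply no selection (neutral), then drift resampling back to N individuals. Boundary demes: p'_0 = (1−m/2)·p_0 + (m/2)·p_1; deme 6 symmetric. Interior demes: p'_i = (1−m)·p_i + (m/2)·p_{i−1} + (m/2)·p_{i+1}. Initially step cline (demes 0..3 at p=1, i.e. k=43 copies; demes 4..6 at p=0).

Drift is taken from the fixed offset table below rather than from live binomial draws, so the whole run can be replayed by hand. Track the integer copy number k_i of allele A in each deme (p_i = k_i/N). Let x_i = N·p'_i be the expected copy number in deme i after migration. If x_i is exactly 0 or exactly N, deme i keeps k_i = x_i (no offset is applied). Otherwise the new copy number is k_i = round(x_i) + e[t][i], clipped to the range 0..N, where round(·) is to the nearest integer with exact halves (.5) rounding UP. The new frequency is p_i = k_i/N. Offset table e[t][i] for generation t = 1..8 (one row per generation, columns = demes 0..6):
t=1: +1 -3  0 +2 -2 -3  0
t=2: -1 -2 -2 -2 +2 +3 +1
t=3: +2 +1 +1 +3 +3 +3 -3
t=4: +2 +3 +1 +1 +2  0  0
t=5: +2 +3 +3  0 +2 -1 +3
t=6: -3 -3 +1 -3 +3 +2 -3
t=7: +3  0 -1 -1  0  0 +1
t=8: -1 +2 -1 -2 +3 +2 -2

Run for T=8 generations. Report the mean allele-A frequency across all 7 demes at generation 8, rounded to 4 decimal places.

0.6379

t=0: k=[43 43 43 43 0 0 0]
t=1: x=[43.0000 43.0000 43.0000 36.5500 6.4500 0.0000 0.0000] k=[43 43 43 39 4 0 0]
t=2: x=[43.0000 43.0000 42.4000 34.3500 8.6500 0.6000 0.0000] k=[43 43 40 32 11 4 0]
t=3: x=[43.0000 42.5500 39.2500 30.0500 13.1000 4.4500 0.6000] k=[43 43 40 33 16 7 0]
t=4: x=[43.0000 42.5500 39.4000 31.5000 17.2000 7.3000 1.0500] k=[43 43 40 33 19 7 1]
t=5: x=[43.0000 42.5500 39.4000 31.9500 19.3000 7.9000 1.9000] k=[43 43 42 32 21 7 5]
t=6: x=[43.0000 42.8500 40.6500 31.8500 20.5500 8.8000 5.3000] k=[43 40 42 29 24 11 2]
t=7: x=[42.5500 40.7500 39.7500 30.2000 22.8000 11.6000 3.3500] k=[43 41 39 29 23 12 4]
t=8: x=[42.7000 41.0000 37.8000 29.6000 22.2500 12.4500 5.2000] k=[42 43 37 28 25 14 3]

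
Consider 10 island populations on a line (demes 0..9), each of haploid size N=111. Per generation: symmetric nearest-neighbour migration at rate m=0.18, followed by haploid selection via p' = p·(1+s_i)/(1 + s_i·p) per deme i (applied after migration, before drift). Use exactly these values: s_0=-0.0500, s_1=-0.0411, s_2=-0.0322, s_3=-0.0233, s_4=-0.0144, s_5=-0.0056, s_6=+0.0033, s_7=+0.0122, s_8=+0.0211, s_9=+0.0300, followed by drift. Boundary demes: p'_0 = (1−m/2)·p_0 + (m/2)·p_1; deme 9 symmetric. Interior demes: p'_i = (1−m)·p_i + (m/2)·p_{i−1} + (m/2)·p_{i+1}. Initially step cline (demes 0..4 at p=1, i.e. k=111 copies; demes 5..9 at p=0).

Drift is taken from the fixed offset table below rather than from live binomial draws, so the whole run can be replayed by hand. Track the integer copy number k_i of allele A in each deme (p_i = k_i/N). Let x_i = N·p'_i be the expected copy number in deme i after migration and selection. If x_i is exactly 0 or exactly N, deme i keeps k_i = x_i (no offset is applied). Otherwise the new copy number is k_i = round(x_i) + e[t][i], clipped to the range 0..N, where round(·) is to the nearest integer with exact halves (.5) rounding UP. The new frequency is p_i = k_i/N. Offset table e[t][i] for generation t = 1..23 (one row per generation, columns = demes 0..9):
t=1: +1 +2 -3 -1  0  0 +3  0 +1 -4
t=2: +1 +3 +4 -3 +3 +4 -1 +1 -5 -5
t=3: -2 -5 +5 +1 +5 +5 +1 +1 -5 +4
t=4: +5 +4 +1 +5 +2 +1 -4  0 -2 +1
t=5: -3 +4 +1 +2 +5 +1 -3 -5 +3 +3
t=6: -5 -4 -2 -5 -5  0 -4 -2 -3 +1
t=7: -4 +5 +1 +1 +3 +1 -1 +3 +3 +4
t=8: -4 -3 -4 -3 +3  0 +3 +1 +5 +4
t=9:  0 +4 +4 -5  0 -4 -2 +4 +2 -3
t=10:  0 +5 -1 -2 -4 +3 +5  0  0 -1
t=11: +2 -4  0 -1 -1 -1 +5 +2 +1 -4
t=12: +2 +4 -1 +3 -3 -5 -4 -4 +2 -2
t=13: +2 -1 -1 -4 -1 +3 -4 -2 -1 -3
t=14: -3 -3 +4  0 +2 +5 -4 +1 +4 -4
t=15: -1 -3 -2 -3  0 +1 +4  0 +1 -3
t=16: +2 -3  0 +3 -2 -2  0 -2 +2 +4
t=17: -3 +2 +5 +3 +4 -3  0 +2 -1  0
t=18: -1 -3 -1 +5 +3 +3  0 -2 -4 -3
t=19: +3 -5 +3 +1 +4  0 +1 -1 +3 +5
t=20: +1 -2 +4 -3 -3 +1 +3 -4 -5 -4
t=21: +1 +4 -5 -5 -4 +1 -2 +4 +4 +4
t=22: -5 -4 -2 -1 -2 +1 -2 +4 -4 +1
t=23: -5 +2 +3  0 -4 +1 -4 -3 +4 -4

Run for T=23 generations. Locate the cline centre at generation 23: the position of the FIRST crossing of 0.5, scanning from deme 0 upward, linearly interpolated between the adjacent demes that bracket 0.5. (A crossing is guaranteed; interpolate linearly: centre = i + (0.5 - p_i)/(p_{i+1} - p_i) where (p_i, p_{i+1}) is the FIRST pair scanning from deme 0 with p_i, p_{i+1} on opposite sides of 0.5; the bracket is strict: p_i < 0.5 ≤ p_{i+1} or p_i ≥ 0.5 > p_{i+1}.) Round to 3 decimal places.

t=0: k=[111 111 111 111 111 0 0 0 0 0]
t=1: x=[111.0000 111.0000 111.0000 111.0000 100.8774 9.9391 0.0000 0.0000 0.0000 0.0000] k=[111 111 111 111 101 10 0 0 0 0]
t=2: x=[111.0000 111.0000 111.0000 110.0787 93.4972 17.2082 0.9029 0.0000 0.0000 0.0000] k=[111 111 111 107 96 21 0 0 0 0]
t=3: x=[111.0000 111.0000 110.6281 106.2643 89.9941 25.7488 1.8961 0.0000 0.0000 0.0000] k=[111 111 111 107 95 31 3 0 0 0]
t=4: x=[111.0000 111.0000 110.6281 106.1723 90.0748 34.1072 5.2665 0.2733 0.0000 0.0000] k=[111 111 111 111 92 35 1 0 0 0]
t=5: x=[111.0000 111.0000 111.0000 109.2498 88.3194 36.9315 3.9826 0.0911 0.0000 0.0000] k=[111 111 111 111 93 38 1 0 0 0]
t=6: x=[111.0000 111.0000 111.0000 109.3419 89.4190 39.4770 4.2535 0.0911 0.0000 0.0000] k=[111 111 111 104 84 39 0 0 0 0]
t=7: x=[111.0000 111.0000 110.3492 102.6498 81.4365 39.3972 3.5212 0.0000 0.0000 0.0000] k=[111 111 111 104 84 40 3 0 0 0]
t=8: x=[111.0000 111.0000 110.3492 102.6498 81.5271 40.4855 6.0789 0.2733 0.0000 0.0000] k=[111 111 106 100 85 40 9 1 0 0]
t=9: x=[111.0000 110.5308 105.7487 98.9389 81.9903 41.1145 11.1029 1.6496 0.0919 0.0000] k=[111 111 110 94 82 37 9 6 2 0]
t=10: x=[111.0000 110.9061 108.5735 94.0237 78.6988 38.3889 11.2834 5.9782 2.2251 0.1854] k=[111 111 108 92 75 41 16 6 2 0]
t=11: x=[111.0000 110.7185 106.6966 91.5345 73.1089 41.6637 17.3983 6.6150 2.2251 0.1854] k=[111 107 107 91 72 41 22 9 3 0]
t=12: x=[110.6211 107.2093 105.3882 90.3365 70.5478 41.9334 22.5992 9.7372 3.3369 0.2781] k=[111 111 104 93 68 37 19 6 5 0]
t=13: x=[111.0000 110.3432 103.4119 91.3618 67.0756 38.0295 19.5029 7.1608 4.7337 0.4634] k=[111 109 102 87 66 41 16 5 4 0]
t=14: x=[110.8105 108.4474 100.9858 86.0064 65.2504 40.8549 17.3081 5.9681 3.8060 0.3708] k=[108 105 105 86 67 46 13 7 8 0]
t=15: x=[107.5632 105.0376 103.0518 85.5404 66.4337 44.7699 15.4738 7.7166 7.3317 0.7415] k=[107 102 101 83 66 46 19 8 8 0]
t=16: x=[106.3257 102.0196 99.1274 82.5946 65.3407 45.2194 20.4950 9.0907 7.4233 0.7415] k=[108 99 99 86 63 43 20 7 9 5]
t=17: x=[106.9967 99.3806 97.4453 84.6289 62.8750 42.5825 20.9559 8.4441 8.6246 5.5128] k=[104 101 102 88 67 40 21 10 8 6]
t=18: x=[103.3737 100.9841 100.3387 86.9285 66.0726 40.5753 21.7776 10.9289 8.1564 6.3548] k=[102 98 99 92 69 44 22 9 4 3]
t=19: x=[101.1909 97.9752 97.9067 90.1639 68.4400 44.1206 22.8698 9.8281 4.4483 3.1800] k=[104 93 101 91 72 44 24 9 7 8]
t=20: x=[102.6212 94.1180 99.0351 89.7884 70.8189 44.5701 24.5129 10.2826 7.4132 8.1299] k=[104 92 103 87 68 46 28 6 2 4]
t=21: x=[102.5272 93.4590 100.2566 86.2800 67.3464 46.2085 27.7084 7.7065 2.5923 3.9305] k=[104 97 95 81 63 47 26 12 7 8]
t=22: x=[102.9974 96.9428 93.4416 80.1172 62.7848 46.3983 26.6967 12.9481 7.6881 8.1299] k=[98 93 91 79 61 47 25 17 4 9]
t=23: x=[96.9318 92.6358 89.5391 77.9151 60.9617 46.1285 26.3261 16.7215 5.7325 8.7862] k=[92 95 93 78 57 47 22 14 10 5]

4.150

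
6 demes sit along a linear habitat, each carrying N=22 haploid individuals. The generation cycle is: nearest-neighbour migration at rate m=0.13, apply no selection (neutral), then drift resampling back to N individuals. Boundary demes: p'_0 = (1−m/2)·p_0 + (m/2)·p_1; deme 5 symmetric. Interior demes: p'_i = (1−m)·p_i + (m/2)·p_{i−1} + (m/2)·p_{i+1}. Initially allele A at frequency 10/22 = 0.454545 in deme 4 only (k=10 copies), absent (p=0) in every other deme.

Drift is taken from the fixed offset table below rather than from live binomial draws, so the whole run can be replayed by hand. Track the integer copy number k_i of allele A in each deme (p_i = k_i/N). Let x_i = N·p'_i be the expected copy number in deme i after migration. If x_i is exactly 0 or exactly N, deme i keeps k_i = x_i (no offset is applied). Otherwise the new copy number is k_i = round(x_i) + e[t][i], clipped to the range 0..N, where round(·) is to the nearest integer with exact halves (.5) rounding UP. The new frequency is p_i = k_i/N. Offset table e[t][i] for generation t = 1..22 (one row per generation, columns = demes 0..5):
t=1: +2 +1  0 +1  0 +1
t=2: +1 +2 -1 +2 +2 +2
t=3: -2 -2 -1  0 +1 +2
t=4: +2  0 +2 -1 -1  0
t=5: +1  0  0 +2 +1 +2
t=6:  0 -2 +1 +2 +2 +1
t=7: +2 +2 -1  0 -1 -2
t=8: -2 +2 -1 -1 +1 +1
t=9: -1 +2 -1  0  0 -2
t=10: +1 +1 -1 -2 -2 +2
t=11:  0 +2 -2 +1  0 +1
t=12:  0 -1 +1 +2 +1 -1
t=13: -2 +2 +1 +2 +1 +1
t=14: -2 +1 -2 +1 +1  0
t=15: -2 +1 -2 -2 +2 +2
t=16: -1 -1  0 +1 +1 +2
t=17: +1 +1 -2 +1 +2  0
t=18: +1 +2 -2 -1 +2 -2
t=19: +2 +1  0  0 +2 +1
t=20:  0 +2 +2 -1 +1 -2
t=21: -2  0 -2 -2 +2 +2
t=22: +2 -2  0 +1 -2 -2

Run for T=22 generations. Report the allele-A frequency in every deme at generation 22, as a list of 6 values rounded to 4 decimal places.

[0.1818, 0.2273, 0.1818, 0.3636, 0.7273, 0.5000]

t=0: k=[0 0 0 0 10 0]
t=1: x=[0.0000 0.0000 0.0000 0.6500 8.7000 0.6500] k=[0 0 0 2 9 2]
t=2: x=[0.0000 0.0000 0.1300 2.3250 8.0900 2.4550] k=[0 0 0 4 10 4]
t=3: x=[0.0000 0.0000 0.2600 4.1300 9.2200 4.3900] k=[0 0 0 4 10 6]
t=4: x=[0.0000 0.0000 0.2600 4.1300 9.3500 6.2600] k=[0 0 2 3 8 6]
t=5: x=[0.0000 0.1300 1.9350 3.2600 7.5450 6.1300] k=[0 0 2 5 9 8]
t=6: x=[0.0000 0.1300 2.0650 5.0650 8.6750 8.0650] k=[0 0 3 7 11 9]
t=7: x=[0.0000 0.1950 3.0650 7.0000 10.6100 9.1300] k=[0 2 2 7 10 7]
t=8: x=[0.1300 1.8700 2.3250 6.8700 9.6100 7.1950] k=[0 4 1 6 11 8]
t=9: x=[0.2600 3.5450 1.5200 6.0000 10.4800 8.1950] k=[0 6 1 6 10 6]
t=10: x=[0.3900 5.2850 1.6500 5.9350 9.4800 6.2600] k=[1 6 1 4 7 8]
t=11: x=[1.3250 5.3500 1.5200 4.0000 6.8700 7.9350] k=[1 7 0 5 7 9]
t=12: x=[1.3900 6.1550 0.7800 4.8050 7.0000 8.8700] k=[1 5 2 7 8 8]
t=13: x=[1.2600 4.5450 2.5200 6.7400 7.9350 8.0000] k=[0 7 4 9 9 9]
t=14: x=[0.4550 6.3500 4.5200 8.6750 9.0000 9.0000] k=[0 7 3 10 10 9]
t=15: x=[0.4550 6.2850 3.7150 9.5450 9.9350 9.0650] k=[0 7 2 8 12 11]
t=16: x=[0.4550 6.2200 2.7150 7.8700 11.6750 11.0650] k=[0 5 3 9 13 13]
t=17: x=[0.3250 4.5450 3.5200 8.8700 12.7400 13.0000] k=[1 6 2 10 15 13]
t=18: x=[1.3250 5.4150 2.7800 9.8050 14.5450 13.1300] k=[2 7 1 9 17 11]
t=19: x=[2.3250 6.2850 1.9100 9.0000 16.0900 11.3900] k=[4 7 2 9 18 12]
t=20: x=[4.1950 6.4800 2.7800 9.1300 17.0250 12.3900] k=[4 8 5 8 18 10]
t=21: x=[4.2600 7.5450 5.3900 8.4550 16.8300 10.5200] k=[2 8 3 6 19 13]
t=22: x=[2.3900 7.2850 3.5200 6.6500 17.7650 13.3900] k=[4 5 4 8 16 11]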